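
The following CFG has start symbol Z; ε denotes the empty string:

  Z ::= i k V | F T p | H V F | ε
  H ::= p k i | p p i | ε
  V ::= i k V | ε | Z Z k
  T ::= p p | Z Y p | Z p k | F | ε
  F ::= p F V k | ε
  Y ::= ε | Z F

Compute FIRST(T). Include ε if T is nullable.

T ::= p p contributes {p}.
From T ::= Z Y p: Z, Y nullable, take FIRST(Z) ∪ FIRST(Y) ∪ {p} = { i, k, p }.
From T ::= Z p k: Z nullable, take FIRST(Z) ∪ {p} = { i, k, p }.
From T ::= F: add FIRST(F) = { p, ε } (including ε since F is nullable).
T ::= ε contributes ε.
Union: FIRST(T) = { i, k, p, ε }.

{ i, k, p, ε }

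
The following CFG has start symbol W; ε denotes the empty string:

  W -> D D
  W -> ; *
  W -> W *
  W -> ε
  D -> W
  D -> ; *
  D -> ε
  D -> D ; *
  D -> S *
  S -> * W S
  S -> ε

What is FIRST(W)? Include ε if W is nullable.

From W -> D D: D, D nullable, take FIRST(D) ∪ FIRST(D) = { *, ; }; also ε since the whole RHS is nullable.
W -> ; * contributes {;}.
From W -> W *: W nullable, take FIRST(W) ∪ {*} = { *, ; }.
W -> ε contributes ε.
Union: FIRST(W) = { *, ;, ε }.

{ *, ;, ε }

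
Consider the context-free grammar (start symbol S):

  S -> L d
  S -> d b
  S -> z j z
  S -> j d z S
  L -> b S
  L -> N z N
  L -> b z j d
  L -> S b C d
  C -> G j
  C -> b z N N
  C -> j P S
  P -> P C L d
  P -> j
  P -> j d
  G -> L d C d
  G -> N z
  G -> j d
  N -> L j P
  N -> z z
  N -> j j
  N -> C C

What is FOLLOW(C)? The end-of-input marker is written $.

In L -> S b C d: add FIRST(d) = { d }.
In P -> P C L d: add FIRST(L d) = { b, d, j, z }.
In G -> L d C d: add FIRST(d) = { d }.
In N -> C C: add FIRST(C) = { b, d, j, z }.
In N -> C C: C is at the end, add FOLLOW(N) = { b, d, j, z }.
Union: FOLLOW(C) = { b, d, j, z }.

{ b, d, j, z }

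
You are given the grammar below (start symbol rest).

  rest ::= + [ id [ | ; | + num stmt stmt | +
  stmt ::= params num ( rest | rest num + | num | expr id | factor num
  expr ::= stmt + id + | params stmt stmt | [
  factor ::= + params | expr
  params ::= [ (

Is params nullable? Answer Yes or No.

No

No nonterminal in this grammar is nullable.
No production of params has an RHS whose symbols are all nullable, so params is not nullable.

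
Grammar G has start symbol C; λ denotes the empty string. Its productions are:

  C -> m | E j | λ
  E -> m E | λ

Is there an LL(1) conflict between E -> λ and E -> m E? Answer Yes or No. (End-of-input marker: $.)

No

FIRST(λ) = { λ } and FIRST(m E) = { m }.
The first is nullable but FOLLOW(E) = { j } is disjoint from FIRST of the second.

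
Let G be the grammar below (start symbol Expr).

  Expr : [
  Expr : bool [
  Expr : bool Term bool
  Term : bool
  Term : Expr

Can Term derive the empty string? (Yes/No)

No nonterminal in this grammar is nullable.
No production of Term has an RHS whose symbols are all nullable, so Term is not nullable.

No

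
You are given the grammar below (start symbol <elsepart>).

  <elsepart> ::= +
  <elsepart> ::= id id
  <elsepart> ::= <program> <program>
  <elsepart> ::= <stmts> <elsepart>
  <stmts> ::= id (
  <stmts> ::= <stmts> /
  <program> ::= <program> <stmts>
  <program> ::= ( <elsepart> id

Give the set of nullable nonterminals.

No nonterminal has an empty production or an RHS whose symbols are all nullable.

{ } (none)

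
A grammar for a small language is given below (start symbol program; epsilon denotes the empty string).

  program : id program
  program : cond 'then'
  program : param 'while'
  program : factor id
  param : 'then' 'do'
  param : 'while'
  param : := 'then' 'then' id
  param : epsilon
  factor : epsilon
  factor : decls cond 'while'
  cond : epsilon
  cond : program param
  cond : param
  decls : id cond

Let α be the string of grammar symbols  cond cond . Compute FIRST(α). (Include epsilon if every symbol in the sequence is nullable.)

{ 'then', 'while', :=, id, epsilon }

Add FIRST(cond)\{epsilon} = { 'then', 'while', :=, id }; cond is nullable, continue.
Add FIRST(cond)\{epsilon} = { 'then', 'while', :=, id }; cond is nullable, continue.
Every symbol is nullable, so include epsilon.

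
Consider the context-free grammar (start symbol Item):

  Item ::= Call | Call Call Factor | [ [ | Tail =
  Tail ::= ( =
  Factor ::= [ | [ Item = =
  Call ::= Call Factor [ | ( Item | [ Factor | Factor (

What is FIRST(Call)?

{ (, [ }

From Call ::= Call Factor [: add FIRST(Call) = { (, [ }.
Call ::= ( Item contributes {(}.
Call ::= [ Factor contributes {[}.
From Call ::= Factor (: add FIRST(Factor) = { [ }.
Union: FIRST(Call) = { (, [ }.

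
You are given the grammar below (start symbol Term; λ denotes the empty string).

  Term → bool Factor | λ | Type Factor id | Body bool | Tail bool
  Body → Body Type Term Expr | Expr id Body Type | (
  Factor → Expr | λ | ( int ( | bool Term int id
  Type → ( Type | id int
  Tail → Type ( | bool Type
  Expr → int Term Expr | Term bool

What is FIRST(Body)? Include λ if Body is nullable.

From Body → Body Type Term Expr: add FIRST(Body) = { (, bool, id, int }.
From Body → Expr id Body Type: add FIRST(Expr) = { (, bool, id, int }.
Body → ( contributes {(}.
Union: FIRST(Body) = { (, bool, id, int }.

{ (, bool, id, int }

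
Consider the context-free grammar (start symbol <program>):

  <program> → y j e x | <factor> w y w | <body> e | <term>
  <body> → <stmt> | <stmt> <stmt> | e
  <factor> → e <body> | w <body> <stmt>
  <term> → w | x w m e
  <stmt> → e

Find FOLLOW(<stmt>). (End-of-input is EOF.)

In <body> → <stmt>: <stmt> is at the end, add FOLLOW(<body>) = { e, w }.
In <body> → <stmt> <stmt>: add FIRST(<stmt>) = { e }.
In <body> → <stmt> <stmt>: <stmt> is at the end, add FOLLOW(<body>) = { e, w }.
In <factor> → w <body> <stmt>: <stmt> is at the end, add FOLLOW(<factor>) = { w }.
Union: FOLLOW(<stmt>) = { e, w }.

{ e, w }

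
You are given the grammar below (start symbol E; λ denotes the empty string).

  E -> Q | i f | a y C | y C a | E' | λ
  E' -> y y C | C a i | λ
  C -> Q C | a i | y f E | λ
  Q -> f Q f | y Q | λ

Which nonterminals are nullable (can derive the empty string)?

{ C, E, E', Q }

Directly nullable (have an λ-production): E, E', C, Q.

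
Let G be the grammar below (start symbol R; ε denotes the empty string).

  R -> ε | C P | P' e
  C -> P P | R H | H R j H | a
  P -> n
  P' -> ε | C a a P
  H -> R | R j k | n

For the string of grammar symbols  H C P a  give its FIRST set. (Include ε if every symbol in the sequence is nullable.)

{ a, e, j, n }

Add FIRST(H)\{ε} = { a, e, j, n }; H is nullable, continue.
Add FIRST(C)\{ε} = { a, e, j, n }; C is nullable, continue.
Add FIRST(P) = { n }; P is not nullable, stop.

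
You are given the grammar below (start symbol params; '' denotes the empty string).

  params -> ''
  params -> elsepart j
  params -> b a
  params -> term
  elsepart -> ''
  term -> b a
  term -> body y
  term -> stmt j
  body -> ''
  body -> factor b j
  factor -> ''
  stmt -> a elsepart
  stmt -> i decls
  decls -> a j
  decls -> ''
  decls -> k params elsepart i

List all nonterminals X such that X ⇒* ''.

{ body, decls, elsepart, factor, params }

Directly nullable (have an ''-production): params, elsepart, body, factor, decls.
No other nonterminal has a production whose RHS symbols are all nullable.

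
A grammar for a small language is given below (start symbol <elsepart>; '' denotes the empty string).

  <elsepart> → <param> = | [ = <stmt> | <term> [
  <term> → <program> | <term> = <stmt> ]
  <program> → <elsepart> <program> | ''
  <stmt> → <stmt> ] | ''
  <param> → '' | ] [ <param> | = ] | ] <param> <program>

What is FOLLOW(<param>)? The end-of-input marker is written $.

{ =, [, ] }

In <elsepart> → <param> =: add FIRST(=) = { = }.
In <param> → ] [ <param>: <param> is at the end, add FOLLOW(<param>) = { =, [, ] }.
In <param> → ] <param> <program>: add FIRST(<program>)\{''} = { =, [, ] }.
  Since <program> is nullable, also add FOLLOW(<param>) = { =, [, ] }.
Union: FOLLOW(<param>) = { =, [, ] }.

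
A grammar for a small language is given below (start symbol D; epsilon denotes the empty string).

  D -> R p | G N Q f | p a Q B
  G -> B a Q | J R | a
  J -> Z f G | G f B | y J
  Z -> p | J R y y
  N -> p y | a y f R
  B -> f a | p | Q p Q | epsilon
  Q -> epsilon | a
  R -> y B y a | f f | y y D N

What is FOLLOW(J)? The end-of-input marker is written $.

In G -> J R: add FIRST(R) = { f, y }.
In J -> y J: J is at the end, add FOLLOW(J) = { f, y }.
In Z -> J R y y: add FIRST(R y y) = { f, y }.
Union: FOLLOW(J) = { f, y }.

{ f, y }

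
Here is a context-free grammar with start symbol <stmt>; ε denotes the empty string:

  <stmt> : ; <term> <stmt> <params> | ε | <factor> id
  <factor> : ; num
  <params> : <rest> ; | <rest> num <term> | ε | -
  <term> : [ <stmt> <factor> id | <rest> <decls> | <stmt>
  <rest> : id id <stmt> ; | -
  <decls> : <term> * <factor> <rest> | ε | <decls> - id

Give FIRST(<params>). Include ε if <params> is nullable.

From <params> : <rest> ;: add FIRST(<rest>) = { -, id }.
From <params> : <rest> num <term>: add FIRST(<rest>) = { -, id }.
<params> : ε contributes ε.
<params> : - contributes {-}.
Union: FIRST(<params>) = { -, id, ε }.

{ -, id, ε }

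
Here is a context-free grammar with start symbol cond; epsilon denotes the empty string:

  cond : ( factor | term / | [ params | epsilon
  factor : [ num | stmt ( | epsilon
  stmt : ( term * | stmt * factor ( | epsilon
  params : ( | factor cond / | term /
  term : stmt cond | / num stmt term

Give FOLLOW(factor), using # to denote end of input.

{ #, (, *, /, [ }

In cond : ( factor: factor is at the end, add FOLLOW(cond) = { #, *, / }.
In stmt : stmt * factor (: add FIRST(() = { ( }.
In params : factor cond /: add FIRST(cond /) = { (, *, /, [ }.
Union: FOLLOW(factor) = { #, (, *, /, [ }.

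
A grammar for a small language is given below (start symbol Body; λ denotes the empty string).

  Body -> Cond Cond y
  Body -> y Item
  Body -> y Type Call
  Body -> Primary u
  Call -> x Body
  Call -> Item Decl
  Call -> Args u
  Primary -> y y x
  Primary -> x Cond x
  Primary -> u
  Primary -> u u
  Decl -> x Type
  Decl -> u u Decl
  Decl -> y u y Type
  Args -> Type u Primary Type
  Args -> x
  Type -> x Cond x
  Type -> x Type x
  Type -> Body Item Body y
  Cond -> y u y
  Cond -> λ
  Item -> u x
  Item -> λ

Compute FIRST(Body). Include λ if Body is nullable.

From Body -> Cond Cond y: Cond, Cond nullable, take FIRST(Cond) ∪ FIRST(Cond) ∪ {y} = { y }.
Body -> y Item contributes {y}.
Body -> y Type Call contributes {y}.
From Body -> Primary u: add FIRST(Primary) = { u, x, y }.
Union: FIRST(Body) = { u, x, y }.

{ u, x, y }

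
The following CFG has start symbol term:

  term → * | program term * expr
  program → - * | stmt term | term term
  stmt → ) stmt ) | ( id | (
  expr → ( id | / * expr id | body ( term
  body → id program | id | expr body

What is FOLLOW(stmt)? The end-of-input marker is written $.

In program → stmt term: add FIRST(term) = { (, ), *, - }.
In stmt → ) stmt ): add FIRST()) = { ) }.
Union: FOLLOW(stmt) = { (, ), *, - }.

{ (, ), *, - }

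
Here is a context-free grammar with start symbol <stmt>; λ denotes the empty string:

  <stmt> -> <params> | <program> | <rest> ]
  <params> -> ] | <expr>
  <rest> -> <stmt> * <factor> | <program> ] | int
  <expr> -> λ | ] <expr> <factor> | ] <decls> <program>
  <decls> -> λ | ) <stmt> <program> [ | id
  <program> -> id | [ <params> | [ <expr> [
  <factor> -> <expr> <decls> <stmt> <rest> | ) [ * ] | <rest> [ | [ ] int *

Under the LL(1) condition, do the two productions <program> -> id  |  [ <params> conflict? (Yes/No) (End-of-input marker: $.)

No

FIRST(id) = { id } and FIRST([ <params>) = { [ }.
The FIRST sets are disjoint and neither alternative is nullable — no conflict.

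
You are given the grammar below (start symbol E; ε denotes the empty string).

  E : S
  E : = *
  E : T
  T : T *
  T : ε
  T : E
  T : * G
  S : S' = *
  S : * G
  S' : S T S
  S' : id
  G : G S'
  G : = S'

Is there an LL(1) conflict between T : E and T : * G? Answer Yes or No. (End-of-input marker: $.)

FIRST(E) = { *, =, id, ε } and FIRST(* G) = { * }.
Both contain *, so the two alternatives are not disjoint — LL(1) conflict.

Yes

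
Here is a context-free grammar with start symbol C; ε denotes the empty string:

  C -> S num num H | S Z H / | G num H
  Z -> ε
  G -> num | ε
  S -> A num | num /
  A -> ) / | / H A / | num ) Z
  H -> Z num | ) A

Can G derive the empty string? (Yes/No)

G has an ε-production, so G ⇒ ε.

Yes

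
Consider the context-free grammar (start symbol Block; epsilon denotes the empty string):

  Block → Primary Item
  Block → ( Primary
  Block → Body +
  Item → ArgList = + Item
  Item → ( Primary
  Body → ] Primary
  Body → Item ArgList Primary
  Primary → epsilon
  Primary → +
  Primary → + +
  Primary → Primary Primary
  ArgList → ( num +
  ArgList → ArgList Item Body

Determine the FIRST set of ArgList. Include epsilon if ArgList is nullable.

{ ( }

ArgList → ( num + contributes {(}.
From ArgList → ArgList Item Body: add FIRST(ArgList) = { ( }.
Union: FIRST(ArgList) = { ( }.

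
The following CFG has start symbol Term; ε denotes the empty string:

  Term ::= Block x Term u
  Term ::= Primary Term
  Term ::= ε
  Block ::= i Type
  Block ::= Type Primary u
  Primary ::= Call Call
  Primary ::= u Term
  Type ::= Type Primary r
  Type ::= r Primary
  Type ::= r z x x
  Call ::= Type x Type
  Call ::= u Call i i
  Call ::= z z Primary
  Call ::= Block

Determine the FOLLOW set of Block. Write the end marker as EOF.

In Term ::= Block x Term u: add FIRST(x Term u) = { x }.
In Call ::= Block: Block is at the end, add FOLLOW(Call) = { EOF, i, r, u, x, z }.
Union: FOLLOW(Block) = { EOF, i, r, u, x, z }.

{ EOF, i, r, u, x, z }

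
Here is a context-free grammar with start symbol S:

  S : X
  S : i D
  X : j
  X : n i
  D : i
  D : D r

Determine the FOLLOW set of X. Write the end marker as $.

In S : X: X is at the end, add FOLLOW(S) = { $ }.
Union: FOLLOW(X) = { $ }.

{ $ }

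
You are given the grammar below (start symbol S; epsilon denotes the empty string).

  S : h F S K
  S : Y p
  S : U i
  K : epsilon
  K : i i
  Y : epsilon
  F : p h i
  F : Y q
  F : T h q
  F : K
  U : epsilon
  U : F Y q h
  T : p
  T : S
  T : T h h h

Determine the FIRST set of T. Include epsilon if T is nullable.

{ h, i, p, q }

T : p contributes {p}.
From T : S: add FIRST(S) = { h, i, p, q }.
From T : T h h h: add FIRST(T) = { h, i, p, q }.
Union: FIRST(T) = { h, i, p, q }.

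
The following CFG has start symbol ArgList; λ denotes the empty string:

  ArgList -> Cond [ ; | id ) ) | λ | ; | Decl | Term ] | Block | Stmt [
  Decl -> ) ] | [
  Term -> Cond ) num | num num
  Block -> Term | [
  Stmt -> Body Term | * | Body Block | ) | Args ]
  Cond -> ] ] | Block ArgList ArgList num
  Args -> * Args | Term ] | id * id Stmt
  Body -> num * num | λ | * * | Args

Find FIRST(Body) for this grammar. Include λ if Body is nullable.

Body -> num * num contributes {num}.
Body -> λ contributes λ.
Body -> * * contributes {*}.
From Body -> Args: add FIRST(Args) = { *, [, ], id, num }.
Union: FIRST(Body) = { *, [, ], id, num, λ }.

{ *, [, ], id, num, λ }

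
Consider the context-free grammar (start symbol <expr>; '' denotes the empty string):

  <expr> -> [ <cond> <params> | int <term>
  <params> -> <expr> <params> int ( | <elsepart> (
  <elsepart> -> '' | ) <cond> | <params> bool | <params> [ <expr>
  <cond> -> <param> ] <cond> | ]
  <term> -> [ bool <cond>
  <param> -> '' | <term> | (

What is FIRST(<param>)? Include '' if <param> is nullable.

{ (, [, '' }

<param> -> '' contributes ''.
From <param> -> <term>: add FIRST(<term>) = { [ }.
<param> -> ( contributes {(}.
Union: FIRST(<param>) = { (, [, '' }.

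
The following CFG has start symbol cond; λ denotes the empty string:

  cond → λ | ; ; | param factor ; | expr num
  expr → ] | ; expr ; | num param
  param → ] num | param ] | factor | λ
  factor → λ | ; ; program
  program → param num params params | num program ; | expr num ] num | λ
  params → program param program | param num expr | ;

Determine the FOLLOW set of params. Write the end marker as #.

In program → param num params params: add FIRST(params)\{λ} = { ;, ], num }.
  Since params is nullable, also add FOLLOW(program) = { ;, ], num }.
In program → param num params params: params is at the end, add FOLLOW(program) = { ;, ], num }.
Union: FOLLOW(params) = { ;, ], num }.

{ ;, ], num }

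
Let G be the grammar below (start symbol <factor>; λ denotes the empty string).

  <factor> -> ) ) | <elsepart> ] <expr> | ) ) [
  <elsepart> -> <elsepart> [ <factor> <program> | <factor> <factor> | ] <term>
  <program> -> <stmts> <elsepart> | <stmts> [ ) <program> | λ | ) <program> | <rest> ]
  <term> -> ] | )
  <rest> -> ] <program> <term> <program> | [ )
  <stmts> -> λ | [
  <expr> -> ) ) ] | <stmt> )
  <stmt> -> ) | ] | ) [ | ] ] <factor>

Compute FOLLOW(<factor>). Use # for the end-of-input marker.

<factor> is the start symbol, so # ∈ FOLLOW(<factor>).
In <elsepart> -> <elsepart> [ <factor> <program>: add FIRST(<program>)\{λ} = { ), [, ] }.
  Since <program> is nullable, also add FOLLOW(<elsepart>) = { ), [, ] }.
In <elsepart> -> <factor> <factor>: add FIRST(<factor>) = { ), ] }.
In <elsepart> -> <factor> <factor>: <factor> is at the end, add FOLLOW(<elsepart>) = { ), [, ] }.
In <stmt> -> ] ] <factor>: <factor> is at the end, add FOLLOW(<stmt>) = { ) }.
Union: FOLLOW(<factor>) = { #, ), [, ] }.

{ #, ), [, ] }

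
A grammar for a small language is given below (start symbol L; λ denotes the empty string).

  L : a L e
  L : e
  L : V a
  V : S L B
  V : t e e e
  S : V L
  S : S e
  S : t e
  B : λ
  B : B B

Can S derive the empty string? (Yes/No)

Nullable nonterminals: B.
No production of S has an RHS whose symbols are all nullable, so S is not nullable.

No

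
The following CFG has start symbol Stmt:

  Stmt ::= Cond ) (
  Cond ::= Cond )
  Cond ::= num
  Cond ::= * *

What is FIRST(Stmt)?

{ *, num }

From Stmt ::= Cond ) (: add FIRST(Cond) = { *, num }.
Union: FIRST(Stmt) = { *, num }.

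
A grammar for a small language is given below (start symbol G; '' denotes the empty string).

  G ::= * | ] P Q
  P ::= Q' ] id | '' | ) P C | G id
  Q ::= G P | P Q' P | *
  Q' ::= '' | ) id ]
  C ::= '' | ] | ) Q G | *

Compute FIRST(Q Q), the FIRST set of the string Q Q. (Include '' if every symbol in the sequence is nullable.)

{ ), *, ], '' }

Add FIRST(Q)\{''} = { ), *, ] }; Q is nullable, continue.
Add FIRST(Q)\{''} = { ), *, ] }; Q is nullable, continue.
Every symbol is nullable, so include ''.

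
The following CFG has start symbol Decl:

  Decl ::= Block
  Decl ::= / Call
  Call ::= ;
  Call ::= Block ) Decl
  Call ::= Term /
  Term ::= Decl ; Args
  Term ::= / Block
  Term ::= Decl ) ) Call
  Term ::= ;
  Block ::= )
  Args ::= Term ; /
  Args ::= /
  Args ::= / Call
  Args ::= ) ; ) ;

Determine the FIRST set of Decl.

{ ), / }

From Decl ::= Block: add FIRST(Block) = { ) }.
Decl ::= / Call contributes {/}.
Union: FIRST(Decl) = { ), / }.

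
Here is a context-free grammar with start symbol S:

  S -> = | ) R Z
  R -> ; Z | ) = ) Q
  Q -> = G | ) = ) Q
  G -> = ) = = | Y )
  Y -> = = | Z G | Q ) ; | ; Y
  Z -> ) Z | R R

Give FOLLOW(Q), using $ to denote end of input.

In R -> ) = ) Q: Q is at the end, add FOLLOW(R) = { $, ), ;, = }.
In Q -> ) = ) Q: Q is at the end, add FOLLOW(Q) = { $, ), ;, = }.
In Y -> Q ) ;: add FIRST() ;) = { ) }.
Union: FOLLOW(Q) = { $, ), ;, = }.

{ $, ), ;, = }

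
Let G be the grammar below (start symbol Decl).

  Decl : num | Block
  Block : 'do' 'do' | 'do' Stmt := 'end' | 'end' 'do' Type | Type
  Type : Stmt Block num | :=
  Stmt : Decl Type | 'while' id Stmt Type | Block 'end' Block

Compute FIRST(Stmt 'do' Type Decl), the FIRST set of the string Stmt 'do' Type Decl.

Add FIRST(Stmt) = { 'do', 'end', 'while', :=, num }; Stmt is not nullable, stop.

{ 'do', 'end', 'while', :=, num }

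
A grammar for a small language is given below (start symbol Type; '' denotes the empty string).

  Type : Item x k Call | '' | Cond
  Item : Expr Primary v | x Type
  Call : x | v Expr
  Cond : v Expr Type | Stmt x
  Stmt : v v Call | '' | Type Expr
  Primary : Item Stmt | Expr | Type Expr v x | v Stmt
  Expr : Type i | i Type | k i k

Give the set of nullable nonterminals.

Directly nullable (have an ''-production): Type, Stmt.
No other nonterminal has a production whose RHS symbols are all nullable.

{ Stmt, Type }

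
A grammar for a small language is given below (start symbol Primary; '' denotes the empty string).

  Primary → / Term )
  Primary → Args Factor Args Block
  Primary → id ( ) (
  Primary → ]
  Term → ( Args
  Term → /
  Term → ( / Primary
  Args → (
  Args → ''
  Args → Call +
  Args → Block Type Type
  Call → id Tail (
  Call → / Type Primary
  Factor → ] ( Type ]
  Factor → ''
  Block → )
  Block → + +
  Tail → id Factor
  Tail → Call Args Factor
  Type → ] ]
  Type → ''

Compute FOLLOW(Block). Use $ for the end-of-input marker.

In Primary → Args Factor Args Block: Block is at the end, add FOLLOW(Primary) = { $, (, ), +, /, ], id }.
In Args → Block Type Type: add FIRST(Type Type)\{''} = { ] }.
  Since Type Type is nullable, also add FOLLOW(Args) = { (, ), +, /, ], id }.
Union: FOLLOW(Block) = { $, (, ), +, /, ], id }.

{ $, (, ), +, /, ], id }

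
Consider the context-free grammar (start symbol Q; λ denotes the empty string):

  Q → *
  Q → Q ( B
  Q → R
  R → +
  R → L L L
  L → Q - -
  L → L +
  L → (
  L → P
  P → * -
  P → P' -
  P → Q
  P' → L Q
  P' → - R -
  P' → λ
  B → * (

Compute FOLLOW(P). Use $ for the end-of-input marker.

{ $, (, *, +, - }

In L → P: P is at the end, add FOLLOW(L) = { $, (, *, +, - }.
Union: FOLLOW(P) = { $, (, *, +, - }.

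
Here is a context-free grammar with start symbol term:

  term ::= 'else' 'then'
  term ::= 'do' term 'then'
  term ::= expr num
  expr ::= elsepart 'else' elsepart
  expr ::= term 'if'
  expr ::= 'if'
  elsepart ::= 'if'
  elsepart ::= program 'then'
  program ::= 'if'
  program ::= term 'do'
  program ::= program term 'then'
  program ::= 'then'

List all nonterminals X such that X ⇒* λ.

{ } (none)

No nonterminal has an empty production or an RHS whose symbols are all nullable.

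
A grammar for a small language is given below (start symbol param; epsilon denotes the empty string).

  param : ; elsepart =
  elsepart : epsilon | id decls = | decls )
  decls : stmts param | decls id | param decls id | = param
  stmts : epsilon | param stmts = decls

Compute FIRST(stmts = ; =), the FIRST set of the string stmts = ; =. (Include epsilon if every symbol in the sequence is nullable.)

{ ;, = }

Add FIRST(stmts)\{epsilon} = { ; }; stmts is nullable, continue.
= is a terminal; add {=} and stop.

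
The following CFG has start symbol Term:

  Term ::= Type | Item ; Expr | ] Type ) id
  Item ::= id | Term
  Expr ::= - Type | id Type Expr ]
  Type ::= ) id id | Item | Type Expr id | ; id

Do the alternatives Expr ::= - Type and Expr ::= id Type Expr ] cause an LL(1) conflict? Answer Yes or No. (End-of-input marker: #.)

FIRST(- Type) = { - } and FIRST(id Type Expr ]) = { id }.
The FIRST sets are disjoint and neither alternative is nullable — no conflict.

No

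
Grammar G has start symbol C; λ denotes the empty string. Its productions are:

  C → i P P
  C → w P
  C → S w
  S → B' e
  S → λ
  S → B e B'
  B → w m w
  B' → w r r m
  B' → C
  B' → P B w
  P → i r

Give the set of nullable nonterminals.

{ S }

Directly nullable (have an λ-production): S.
No other nonterminal has a production whose RHS symbols are all nullable.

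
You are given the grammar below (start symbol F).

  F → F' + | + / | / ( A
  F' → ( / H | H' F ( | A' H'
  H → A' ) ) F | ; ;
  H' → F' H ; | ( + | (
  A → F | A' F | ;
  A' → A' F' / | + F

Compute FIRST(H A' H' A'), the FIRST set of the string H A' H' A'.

{ +, ; }

Add FIRST(H) = { +, ; }; H is not nullable, stop.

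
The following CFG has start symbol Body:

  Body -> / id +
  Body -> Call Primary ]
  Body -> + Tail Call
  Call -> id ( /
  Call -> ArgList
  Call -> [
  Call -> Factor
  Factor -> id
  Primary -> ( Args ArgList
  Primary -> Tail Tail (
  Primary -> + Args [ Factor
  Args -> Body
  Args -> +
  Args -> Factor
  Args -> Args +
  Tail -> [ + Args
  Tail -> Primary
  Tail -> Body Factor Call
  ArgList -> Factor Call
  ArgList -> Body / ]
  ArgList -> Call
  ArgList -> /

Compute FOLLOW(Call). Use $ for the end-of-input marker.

In Body -> Call Primary ]: add FIRST(Primary ]) = { (, +, /, [, id }.
In Body -> + Tail Call: Call is at the end, add FOLLOW(Body) = { $, (, +, /, [, id }.
In Tail -> Body Factor Call: Call is at the end, add FOLLOW(Tail) = { (, +, /, [, id }.
In ArgList -> Factor Call: Call is at the end, add FOLLOW(ArgList) = { $, (, +, /, [, ], id }.
In ArgList -> Call: Call is at the end, add FOLLOW(ArgList) = { $, (, +, /, [, ], id }.
Union: FOLLOW(Call) = { $, (, +, /, [, ], id }.

{ $, (, +, /, [, ], id }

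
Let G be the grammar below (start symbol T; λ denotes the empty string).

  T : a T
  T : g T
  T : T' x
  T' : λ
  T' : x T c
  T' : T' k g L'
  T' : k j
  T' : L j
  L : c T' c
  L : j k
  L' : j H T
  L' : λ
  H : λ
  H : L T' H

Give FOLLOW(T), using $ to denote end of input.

{ $, a, c, g, j, k, x }

T is the start symbol, so $ ∈ FOLLOW(T).
In T : a T: T is at the end, add FOLLOW(T) = { $, a, c, g, j, k, x }.
In T : g T: T is at the end, add FOLLOW(T) = { $, a, c, g, j, k, x }.
In T' : x T c: add FIRST(c) = { c }.
In L' : j H T: T is at the end, add FOLLOW(L') = { a, c, g, j, k, x }.
Union: FOLLOW(T) = { $, a, c, g, j, k, x }.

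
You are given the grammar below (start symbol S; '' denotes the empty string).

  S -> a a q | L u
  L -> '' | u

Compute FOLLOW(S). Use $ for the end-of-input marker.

{ $ }

S is the start symbol, so $ ∈ FOLLOW(S).
Union: FOLLOW(S) = { $ }.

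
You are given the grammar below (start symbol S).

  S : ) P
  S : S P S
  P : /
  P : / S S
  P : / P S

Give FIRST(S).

S : ) P contributes {)}.
From S : S P S: add FIRST(S) = { ) }.
Union: FIRST(S) = { ) }.

{ ) }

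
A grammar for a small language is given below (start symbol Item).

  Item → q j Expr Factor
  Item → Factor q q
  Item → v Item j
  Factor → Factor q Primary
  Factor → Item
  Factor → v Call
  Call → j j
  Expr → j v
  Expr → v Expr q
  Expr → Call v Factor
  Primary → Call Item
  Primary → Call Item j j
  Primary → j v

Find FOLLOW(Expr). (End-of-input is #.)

In Item → q j Expr Factor: add FIRST(Factor) = { q, v }.
In Expr → v Expr q: add FIRST(q) = { q }.
Union: FOLLOW(Expr) = { q, v }.

{ q, v }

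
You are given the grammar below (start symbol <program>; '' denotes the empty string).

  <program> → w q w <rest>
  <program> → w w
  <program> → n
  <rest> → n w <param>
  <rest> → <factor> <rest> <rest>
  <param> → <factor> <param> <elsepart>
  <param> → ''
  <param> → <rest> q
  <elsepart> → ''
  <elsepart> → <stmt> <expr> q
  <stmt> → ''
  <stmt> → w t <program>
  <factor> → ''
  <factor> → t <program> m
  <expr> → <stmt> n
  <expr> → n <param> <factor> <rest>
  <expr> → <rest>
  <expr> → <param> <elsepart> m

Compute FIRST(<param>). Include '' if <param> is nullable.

From <param> → <factor> <param> <elsepart>: <factor>, <param>, <elsepart> nullable, take FIRST(<factor>) ∪ FIRST(<param>) ∪ FIRST(<elsepart>) = { m, n, t, w }; also '' since the whole RHS is nullable.
<param> → '' contributes ''.
From <param> → <rest> q: add FIRST(<rest>) = { n, t }.
Union: FIRST(<param>) = { m, n, t, w, '' }.

{ m, n, t, w, '' }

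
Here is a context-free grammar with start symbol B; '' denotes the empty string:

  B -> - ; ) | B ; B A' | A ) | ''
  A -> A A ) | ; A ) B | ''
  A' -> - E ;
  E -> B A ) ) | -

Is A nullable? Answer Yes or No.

Yes

A has an ''-production, so A ⇒ ''.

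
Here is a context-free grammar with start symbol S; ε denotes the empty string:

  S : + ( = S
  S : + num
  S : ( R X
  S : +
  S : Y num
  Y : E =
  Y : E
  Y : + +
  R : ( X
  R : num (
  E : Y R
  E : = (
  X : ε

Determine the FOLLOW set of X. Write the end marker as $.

{ $, (, =, num }

In S : ( R X: X is at the end, add FOLLOW(S) = { $ }.
In R : ( X: X is at the end, add FOLLOW(R) = { $, (, =, num }.
Union: FOLLOW(X) = { $, (, =, num }.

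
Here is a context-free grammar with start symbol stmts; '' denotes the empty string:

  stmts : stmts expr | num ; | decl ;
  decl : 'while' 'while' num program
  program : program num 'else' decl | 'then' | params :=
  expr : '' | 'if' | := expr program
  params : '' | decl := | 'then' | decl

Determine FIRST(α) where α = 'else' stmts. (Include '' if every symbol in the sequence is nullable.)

'else' is a terminal; add {'else'} and stop.

{ 'else' }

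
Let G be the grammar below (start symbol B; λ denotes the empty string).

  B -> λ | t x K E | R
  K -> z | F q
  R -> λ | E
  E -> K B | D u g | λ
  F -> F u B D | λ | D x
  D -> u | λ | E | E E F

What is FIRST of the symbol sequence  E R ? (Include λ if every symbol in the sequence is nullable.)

{ q, u, x, z, λ }

Add FIRST(E)\{λ} = { q, u, x, z }; E is nullable, continue.
Add FIRST(R)\{λ} = { q, u, x, z }; R is nullable, continue.
Every symbol is nullable, so include λ.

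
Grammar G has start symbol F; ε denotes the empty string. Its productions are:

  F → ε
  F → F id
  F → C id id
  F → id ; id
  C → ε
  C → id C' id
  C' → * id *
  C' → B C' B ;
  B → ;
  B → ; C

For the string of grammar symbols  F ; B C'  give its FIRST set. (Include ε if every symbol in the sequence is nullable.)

Add FIRST(F)\{ε} = { id }; F is nullable, continue.
; is a terminal; add {;} and stop.

{ ;, id }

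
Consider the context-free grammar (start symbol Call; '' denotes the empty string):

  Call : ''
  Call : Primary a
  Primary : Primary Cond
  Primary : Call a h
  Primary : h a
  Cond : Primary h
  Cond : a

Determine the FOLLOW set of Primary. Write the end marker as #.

In Call : Primary a: add FIRST(a) = { a }.
In Primary : Primary Cond: add FIRST(Cond) = { a, h }.
In Cond : Primary h: add FIRST(h) = { h }.
Union: FOLLOW(Primary) = { a, h }.

{ a, h }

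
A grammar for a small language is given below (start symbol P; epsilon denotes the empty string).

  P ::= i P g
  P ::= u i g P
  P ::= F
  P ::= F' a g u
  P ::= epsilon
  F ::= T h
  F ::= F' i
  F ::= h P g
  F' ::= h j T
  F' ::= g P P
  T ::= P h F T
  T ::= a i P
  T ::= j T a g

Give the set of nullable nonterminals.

Directly nullable (have an epsilon-production): P.
No other nonterminal has a production whose RHS symbols are all nullable.

{ P }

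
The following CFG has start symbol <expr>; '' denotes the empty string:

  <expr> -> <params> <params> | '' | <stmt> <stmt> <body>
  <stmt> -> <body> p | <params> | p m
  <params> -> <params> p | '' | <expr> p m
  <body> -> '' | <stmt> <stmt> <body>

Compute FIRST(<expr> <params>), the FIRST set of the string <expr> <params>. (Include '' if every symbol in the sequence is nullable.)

{ p, '' }

Add FIRST(<expr>)\{''} = { p }; <expr> is nullable, continue.
Add FIRST(<params>)\{''} = { p }; <params> is nullable, continue.
Every symbol is nullable, so include ''.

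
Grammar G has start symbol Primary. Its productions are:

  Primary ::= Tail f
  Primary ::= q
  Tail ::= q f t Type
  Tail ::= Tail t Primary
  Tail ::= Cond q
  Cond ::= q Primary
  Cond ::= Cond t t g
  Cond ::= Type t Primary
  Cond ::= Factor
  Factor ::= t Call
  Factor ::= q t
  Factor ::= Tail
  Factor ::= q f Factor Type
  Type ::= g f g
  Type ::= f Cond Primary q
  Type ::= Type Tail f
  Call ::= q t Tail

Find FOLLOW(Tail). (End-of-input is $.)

In Primary ::= Tail f: add FIRST(f) = { f }.
In Tail ::= Tail t Primary: add FIRST(t Primary) = { t }.
In Factor ::= Tail: Tail is at the end, add FOLLOW(Factor) = { f, g, q, t }.
In Type ::= Type Tail f: add FIRST(f) = { f }.
In Call ::= q t Tail: Tail is at the end, add FOLLOW(Call) = { f, g, q, t }.
Union: FOLLOW(Tail) = { f, g, q, t }.

{ f, g, q, t }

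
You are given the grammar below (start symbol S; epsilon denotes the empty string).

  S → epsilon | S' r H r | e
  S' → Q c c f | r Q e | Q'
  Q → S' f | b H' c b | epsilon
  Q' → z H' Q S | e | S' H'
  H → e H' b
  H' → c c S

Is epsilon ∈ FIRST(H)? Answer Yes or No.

Nullable nonterminals: Q, S.
No production of H has an RHS whose symbols are all nullable, so H is not nullable.

No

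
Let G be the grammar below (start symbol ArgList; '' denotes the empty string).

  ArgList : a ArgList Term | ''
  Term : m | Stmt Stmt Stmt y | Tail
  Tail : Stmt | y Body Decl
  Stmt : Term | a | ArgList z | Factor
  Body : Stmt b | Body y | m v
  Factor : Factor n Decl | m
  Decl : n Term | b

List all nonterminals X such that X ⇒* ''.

Directly nullable (have an ''-production): ArgList.
No other nonterminal has a production whose RHS symbols are all nullable.

{ ArgList }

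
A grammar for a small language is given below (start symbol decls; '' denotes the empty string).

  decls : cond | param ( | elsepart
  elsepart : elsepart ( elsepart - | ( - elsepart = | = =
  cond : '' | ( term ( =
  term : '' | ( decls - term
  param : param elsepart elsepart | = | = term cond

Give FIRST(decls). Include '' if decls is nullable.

From decls : cond: add FIRST(cond) = { (, '' } (including '' since cond is nullable).
From decls : param (: add FIRST(param) = { = }.
From decls : elsepart: add FIRST(elsepart) = { (, = }.
Union: FIRST(decls) = { (, =, '' }.

{ (, =, '' }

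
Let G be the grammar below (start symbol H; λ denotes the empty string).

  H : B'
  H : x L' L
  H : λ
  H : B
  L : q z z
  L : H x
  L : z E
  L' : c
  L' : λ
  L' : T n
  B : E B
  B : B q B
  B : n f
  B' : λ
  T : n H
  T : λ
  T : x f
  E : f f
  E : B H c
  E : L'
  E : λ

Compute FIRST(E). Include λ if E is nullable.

E : f f contributes {f}.
From E : B H c: add FIRST(B) = { c, f, n, x }.
From E : L': add FIRST(L') = { c, n, x, λ } (including λ since L' is nullable).
E : λ contributes λ.
Union: FIRST(E) = { c, f, n, x, λ }.

{ c, f, n, x, λ }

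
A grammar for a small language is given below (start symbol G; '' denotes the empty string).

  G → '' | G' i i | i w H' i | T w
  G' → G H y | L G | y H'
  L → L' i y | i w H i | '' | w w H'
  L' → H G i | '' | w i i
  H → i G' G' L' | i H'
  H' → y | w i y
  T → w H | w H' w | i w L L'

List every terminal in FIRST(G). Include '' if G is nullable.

G → '' contributes ''.
From G → G' i i: G' nullable, take FIRST(G') ∪ {i} = { i, w, y }.
G → i w H' i contributes {i}.
From G → T w: add FIRST(T) = { i, w }.
Union: FIRST(G) = { i, w, y, '' }.

{ i, w, y, '' }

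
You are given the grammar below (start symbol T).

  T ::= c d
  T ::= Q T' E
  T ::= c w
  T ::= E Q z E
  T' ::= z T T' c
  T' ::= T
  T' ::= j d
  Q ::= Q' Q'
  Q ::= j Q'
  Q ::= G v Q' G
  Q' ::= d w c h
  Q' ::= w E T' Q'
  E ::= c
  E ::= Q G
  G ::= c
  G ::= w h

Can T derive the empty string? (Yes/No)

No

No nonterminal in this grammar is nullable.
No production of T has an RHS whose symbols are all nullable, so T is not nullable.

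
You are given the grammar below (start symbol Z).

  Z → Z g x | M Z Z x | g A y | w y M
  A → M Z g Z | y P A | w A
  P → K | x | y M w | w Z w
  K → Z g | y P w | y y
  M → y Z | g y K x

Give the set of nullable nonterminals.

{ } (none)

No nonterminal has an empty production or an RHS whose symbols are all nullable.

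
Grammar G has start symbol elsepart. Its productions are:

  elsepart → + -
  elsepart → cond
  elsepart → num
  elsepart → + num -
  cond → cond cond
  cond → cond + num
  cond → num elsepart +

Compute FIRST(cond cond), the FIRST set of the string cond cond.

Add FIRST(cond) = { num }; cond is not nullable, stop.

{ num }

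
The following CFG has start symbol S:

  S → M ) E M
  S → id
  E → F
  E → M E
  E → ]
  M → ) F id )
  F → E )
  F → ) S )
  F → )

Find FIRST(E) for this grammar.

{ ), ] }

From E → F: add FIRST(F) = { ), ] }.
From E → M E: add FIRST(M) = { ) }.
E → ] contributes {]}.
Union: FIRST(E) = { ), ] }.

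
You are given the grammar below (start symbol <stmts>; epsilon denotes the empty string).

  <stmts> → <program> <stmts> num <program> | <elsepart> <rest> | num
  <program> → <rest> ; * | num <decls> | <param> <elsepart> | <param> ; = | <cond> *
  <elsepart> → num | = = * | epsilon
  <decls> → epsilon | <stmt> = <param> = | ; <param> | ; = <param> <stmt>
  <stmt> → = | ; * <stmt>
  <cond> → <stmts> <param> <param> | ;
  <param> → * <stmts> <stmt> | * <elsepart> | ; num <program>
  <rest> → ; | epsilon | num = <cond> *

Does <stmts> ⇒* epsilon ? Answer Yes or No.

Yes

<stmts> → <elsepart> <rest> and each of <elsepart>, <rest> is nullable, so <stmts> ⇒* epsilon.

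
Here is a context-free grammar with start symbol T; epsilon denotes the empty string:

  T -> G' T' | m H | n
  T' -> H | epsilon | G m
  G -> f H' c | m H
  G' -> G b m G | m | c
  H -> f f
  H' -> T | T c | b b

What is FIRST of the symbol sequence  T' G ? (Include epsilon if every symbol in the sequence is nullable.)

Add FIRST(T')\{epsilon} = { f, m }; T' is nullable, continue.
Add FIRST(G) = { f, m }; G is not nullable, stop.

{ f, m }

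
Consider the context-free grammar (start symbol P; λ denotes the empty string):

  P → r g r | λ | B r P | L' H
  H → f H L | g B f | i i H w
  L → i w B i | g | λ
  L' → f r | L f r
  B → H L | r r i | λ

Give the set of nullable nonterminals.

{ B, L, P }

Directly nullable (have an λ-production): P, L, B.
No other nonterminal has a production whose RHS symbols are all nullable.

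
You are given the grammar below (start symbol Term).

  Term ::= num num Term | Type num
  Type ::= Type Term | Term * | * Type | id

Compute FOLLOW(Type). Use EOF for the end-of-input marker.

In Term ::= Type num: add FIRST(num) = { num }.
In Type ::= Type Term: add FIRST(Term) = { *, id, num }.
In Type ::= * Type: Type is at the end, add FOLLOW(Type) = { *, id, num }.
Union: FOLLOW(Type) = { *, id, num }.

{ *, id, num }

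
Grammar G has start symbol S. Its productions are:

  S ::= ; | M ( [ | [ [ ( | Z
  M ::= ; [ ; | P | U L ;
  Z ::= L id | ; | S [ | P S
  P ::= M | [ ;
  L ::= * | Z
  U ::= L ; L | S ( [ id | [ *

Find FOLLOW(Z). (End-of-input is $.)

In S ::= Z: Z is at the end, add FOLLOW(S) = { $, (, *, ;, [, id }.
In L ::= Z: Z is at the end, add FOLLOW(L) = { *, ;, [, id }.
Union: FOLLOW(Z) = { $, (, *, ;, [, id }.

{ $, (, *, ;, [, id }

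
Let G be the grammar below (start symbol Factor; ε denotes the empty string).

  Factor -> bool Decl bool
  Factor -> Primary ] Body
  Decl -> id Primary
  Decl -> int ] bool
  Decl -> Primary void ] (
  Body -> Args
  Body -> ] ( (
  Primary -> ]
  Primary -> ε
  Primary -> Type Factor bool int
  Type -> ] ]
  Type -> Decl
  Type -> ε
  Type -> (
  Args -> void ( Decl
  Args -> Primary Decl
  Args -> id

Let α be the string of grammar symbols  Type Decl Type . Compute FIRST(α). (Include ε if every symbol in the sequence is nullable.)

Add FIRST(Type)\{ε} = { (, ], bool, id, int, void }; Type is nullable, continue.
Add FIRST(Decl) = { (, ], bool, id, int, void }; Decl is not nullable, stop.

{ (, ], bool, id, int, void }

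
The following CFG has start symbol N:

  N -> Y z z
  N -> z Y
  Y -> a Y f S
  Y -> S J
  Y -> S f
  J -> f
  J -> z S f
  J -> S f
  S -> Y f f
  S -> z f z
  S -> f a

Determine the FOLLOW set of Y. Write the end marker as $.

In N -> Y z z: add FIRST(z z) = { z }.
In N -> z Y: Y is at the end, add FOLLOW(N) = { $ }.
In Y -> a Y f S: add FIRST(f S) = { f }.
In S -> Y f f: add FIRST(f f) = { f }.
Union: FOLLOW(Y) = { $, f, z }.

{ $, f, z }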